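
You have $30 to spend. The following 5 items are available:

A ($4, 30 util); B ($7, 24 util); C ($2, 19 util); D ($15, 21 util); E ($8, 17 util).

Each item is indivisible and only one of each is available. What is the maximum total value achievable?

94 util

This is a 0/1 knapsack; check combinations near the capacity.
- A+B+C+D: cost 4+7+2+15=28, value 30+24+19+21=94
- A+B+C+E: cost 4+7+2+8=21, value 30+24+19+17=90
- A+C+D+E: cost 4+2+15+8=29, value 30+19+21+17=87
Best: 94 util.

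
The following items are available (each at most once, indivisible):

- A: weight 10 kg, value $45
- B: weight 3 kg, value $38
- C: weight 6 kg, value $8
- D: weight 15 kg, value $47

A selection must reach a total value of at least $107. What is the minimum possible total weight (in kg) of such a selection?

Subsets with value ≥ 107, sorted by total weight:
- A+B+D: weight 28, value 130
- A+B+C+D: weight 34, value 138
Minimum weight: 28 kg.

28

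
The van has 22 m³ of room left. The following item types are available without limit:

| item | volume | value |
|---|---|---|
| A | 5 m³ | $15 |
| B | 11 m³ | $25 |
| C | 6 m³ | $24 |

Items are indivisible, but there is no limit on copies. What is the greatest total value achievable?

$78

Best value-per-unit is C at 24/6; filling with it alone gives 3×24 = 72.
Optimal mix: 2×A + 2×C → volume 22, value 78.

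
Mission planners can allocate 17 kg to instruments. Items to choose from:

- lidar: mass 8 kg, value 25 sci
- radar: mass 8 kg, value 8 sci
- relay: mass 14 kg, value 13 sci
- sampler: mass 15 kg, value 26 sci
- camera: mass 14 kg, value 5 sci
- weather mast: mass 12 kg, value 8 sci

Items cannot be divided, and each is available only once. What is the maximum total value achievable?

33 sci

Check high-value combinations within 17 kg:
- lidar+radar: mass 8+8=16, value 25+8=33
- sampler: mass 15, value 26
- lidar: mass 8, value 25
- relay: mass 14, value 13
Best: 33 sci.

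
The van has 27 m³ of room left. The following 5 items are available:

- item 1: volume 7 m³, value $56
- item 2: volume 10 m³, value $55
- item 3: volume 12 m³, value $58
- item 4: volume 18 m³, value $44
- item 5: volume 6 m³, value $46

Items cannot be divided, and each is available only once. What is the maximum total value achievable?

$160

This is a 0/1 knapsack; check combinations near the capacity.
- item 1+item 3+item 5: volume 7+12+6=25, value 56+58+46=160
- item 1+item 2+item 5: volume 7+10+6=23, value 56+55+46=157
- item 1+item 3: volume 7+12=19, value 56+58=114
Best: $160.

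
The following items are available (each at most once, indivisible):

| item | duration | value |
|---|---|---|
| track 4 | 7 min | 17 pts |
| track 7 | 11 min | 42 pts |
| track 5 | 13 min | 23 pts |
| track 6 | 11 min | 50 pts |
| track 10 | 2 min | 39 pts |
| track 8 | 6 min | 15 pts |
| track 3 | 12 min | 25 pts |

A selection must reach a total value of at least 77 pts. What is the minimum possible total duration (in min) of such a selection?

Subsets with value ≥ 77, sorted by total duration:
- track 6+track 10: duration 13, value 89
- track 7+track 10: duration 13, value 81
Minimum duration: 13 min.

13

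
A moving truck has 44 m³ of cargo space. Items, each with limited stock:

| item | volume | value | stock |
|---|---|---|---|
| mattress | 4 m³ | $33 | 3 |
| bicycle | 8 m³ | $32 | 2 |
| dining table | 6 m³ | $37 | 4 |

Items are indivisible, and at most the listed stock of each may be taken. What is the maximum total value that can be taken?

$279

Best selections within volume 44 and stock limits:
- 3×mattress + 1×bicycle + 4×dining table: volume 44, value 279
- 3×mattress + 4×dining table: volume 36, value 247
- 2×mattress + 1×bicycle + 4×dining table: volume 40, value 246
- 1×mattress + 2×bicycle + 4×dining table: volume 44, value 245
Best: $279.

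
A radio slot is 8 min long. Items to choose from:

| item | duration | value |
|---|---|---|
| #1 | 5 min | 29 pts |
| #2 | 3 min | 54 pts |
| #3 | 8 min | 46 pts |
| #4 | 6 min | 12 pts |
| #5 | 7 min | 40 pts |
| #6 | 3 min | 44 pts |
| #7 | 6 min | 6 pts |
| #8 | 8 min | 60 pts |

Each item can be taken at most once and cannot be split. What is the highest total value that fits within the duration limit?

98 pts

Check high-value combinations within 8 min:
- #2+#6: duration 3+3=6, value 54+44=98
- #1+#2: duration 5+3=8, value 29+54=83
- #1+#6: duration 5+3=8, value 29+44=73
- #8: duration 8, value 60
- #2: duration 3, value 54
Best: 98 pts.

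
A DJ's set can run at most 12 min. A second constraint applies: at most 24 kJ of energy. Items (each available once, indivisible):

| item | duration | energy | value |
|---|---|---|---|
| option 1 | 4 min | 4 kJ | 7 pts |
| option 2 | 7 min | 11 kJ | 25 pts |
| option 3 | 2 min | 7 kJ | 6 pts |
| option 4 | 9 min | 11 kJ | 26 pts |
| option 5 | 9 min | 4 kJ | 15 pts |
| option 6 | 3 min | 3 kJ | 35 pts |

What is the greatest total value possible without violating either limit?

66 pts

Feasible sets respecting both limits:
- option 2+option 3+option 6: duration 12, energy 21, value 66
- option 4+option 6: duration 12, energy 14, value 61
- option 2+option 6: duration 10, energy 14, value 60
Best: 66 pts.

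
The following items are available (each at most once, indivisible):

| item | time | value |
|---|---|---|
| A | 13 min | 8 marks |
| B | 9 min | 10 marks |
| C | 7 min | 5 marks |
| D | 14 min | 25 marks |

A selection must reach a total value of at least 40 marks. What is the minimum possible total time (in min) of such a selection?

Subsets with value ≥ 40, sorted by total time:
- B+C+D: time 30, value 40
- A+B+D: time 36, value 43
Minimum time: 30 min.

30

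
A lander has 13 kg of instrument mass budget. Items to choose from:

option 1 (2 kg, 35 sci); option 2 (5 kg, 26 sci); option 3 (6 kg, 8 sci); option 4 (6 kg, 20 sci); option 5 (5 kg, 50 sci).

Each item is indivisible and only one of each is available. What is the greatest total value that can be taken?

Check high-value combinations within 13 kg:
- option 1+option 2+option 5: mass 2+5+5=12, value 35+26+50=111
- option 1+option 4+option 5: mass 2+6+5=13, value 35+20+50=105
- option 1+option 3+option 5: mass 2+6+5=13, value 35+8+50=93
- option 1+option 5: mass 2+5=7, value 35+50=85
- option 1+option 2+option 4: mass 2+5+6=13, value 35+26+20=81
Best: 111 sci.

111 sci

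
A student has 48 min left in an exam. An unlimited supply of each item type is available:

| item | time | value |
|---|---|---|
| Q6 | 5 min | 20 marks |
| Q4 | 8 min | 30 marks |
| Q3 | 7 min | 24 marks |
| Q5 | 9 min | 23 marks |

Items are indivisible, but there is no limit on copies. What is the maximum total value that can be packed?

Best value-per-unit is Q6 at 20/5; filling with it alone gives 9×20 = 180.
Optimal mix: 8×Q6 + 1×Q4 → time 48, value 190.

190 marks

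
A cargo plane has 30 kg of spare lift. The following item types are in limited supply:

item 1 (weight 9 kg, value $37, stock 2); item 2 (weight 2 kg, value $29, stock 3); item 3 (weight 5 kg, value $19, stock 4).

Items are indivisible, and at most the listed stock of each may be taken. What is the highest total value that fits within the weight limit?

Top feasible selections:
- 1×item 1 + 3×item 2 + 3×item 3: weight 30, value 181
- 2×item 1 + 3×item 2 + 1×item 3: weight 29, value 180
Best: $181.

$181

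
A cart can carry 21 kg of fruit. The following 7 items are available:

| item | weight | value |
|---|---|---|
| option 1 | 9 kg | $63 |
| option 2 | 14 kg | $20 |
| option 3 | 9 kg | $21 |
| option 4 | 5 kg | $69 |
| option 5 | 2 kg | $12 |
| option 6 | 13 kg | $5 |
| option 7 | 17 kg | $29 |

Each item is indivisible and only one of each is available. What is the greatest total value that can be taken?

Check high-value combinations within 21 kg:
- option 1+option 4+option 5: weight 9+5+2=16, value 63+69+12=144
- option 1+option 4: weight 9+5=14, value 63+69=132
- option 3+option 4+option 5: weight 9+5+2=16, value 21+69+12=102
- option 2+option 4+option 5: weight 14+5+2=21, value 20+69+12=101
- option 1+option 3+option 5: weight 9+9+2=20, value 63+21+12=96
Best: $144.

$144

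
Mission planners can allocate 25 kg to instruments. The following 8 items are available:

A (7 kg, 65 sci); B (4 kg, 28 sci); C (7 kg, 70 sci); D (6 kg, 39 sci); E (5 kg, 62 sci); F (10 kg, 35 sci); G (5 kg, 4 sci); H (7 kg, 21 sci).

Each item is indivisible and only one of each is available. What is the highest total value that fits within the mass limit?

236 sci

Check high-value combinations within 25 kg:
- A+C+D+E: mass 7+7+6+5=25, value 65+70+39+62=236
- A+B+C+E: mass 7+4+7+5=23, value 65+28+70+62=225
- A+B+C+D: mass 7+4+7+6=24, value 65+28+70+39=202
- A+C+E+G: mass 7+7+5+5=24, value 65+70+62+4=201
Best: 236 sci.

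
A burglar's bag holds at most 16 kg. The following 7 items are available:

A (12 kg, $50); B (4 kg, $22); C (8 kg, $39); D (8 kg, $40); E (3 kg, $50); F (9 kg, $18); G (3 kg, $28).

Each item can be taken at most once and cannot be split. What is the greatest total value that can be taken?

Check high-value combinations within 16 kg:
- D+E+G: weight 8+3+3=14, value 40+50+28=118
- C+E+G: weight 8+3+3=14, value 39+50+28=117
- B+D+E: weight 4+8+3=15, value 22+40+50=112
- B+C+E: weight 4+8+3=15, value 22+39+50=111
Best: $118.

$118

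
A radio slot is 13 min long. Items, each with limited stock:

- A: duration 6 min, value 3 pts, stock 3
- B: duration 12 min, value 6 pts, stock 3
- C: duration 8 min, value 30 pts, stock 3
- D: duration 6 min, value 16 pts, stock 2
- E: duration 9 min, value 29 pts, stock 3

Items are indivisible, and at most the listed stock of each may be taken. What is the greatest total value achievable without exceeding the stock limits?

32 pts

Top feasible selections:
- 2×D: duration 12, value 32
- 1×C: duration 8, value 30
- 1×E: duration 9, value 29
- 1×A + 1×D: duration 12, value 19
Best: 32 pts.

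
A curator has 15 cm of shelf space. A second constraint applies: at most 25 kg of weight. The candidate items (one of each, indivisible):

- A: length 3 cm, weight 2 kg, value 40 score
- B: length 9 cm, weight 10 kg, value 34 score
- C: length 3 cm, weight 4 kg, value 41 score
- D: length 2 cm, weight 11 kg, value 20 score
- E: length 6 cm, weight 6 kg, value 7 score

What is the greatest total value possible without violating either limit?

Feasible sets respecting both limits:
- A+B+C: length 15, weight 16, value 115
- A+C+D+E: length 14, weight 23, value 108
- A+C+D: length 8, weight 17, value 101
Best: 115 score.

115 score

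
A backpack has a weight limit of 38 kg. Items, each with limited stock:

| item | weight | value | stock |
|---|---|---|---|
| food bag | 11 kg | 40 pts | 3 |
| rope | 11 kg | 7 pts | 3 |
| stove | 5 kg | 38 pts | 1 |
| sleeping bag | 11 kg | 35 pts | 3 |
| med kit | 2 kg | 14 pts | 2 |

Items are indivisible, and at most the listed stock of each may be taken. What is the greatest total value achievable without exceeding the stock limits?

158 pts

Top feasible selections:
- 3×food bag + 1×stove: weight 38, value 158
- 2×food bag + 1×stove + 1×sleeping bag: weight 38, value 153
- 3×food bag + 2×med kit: weight 37, value 148
- 1×food bag + 1×stove + 2×sleeping bag: weight 38, value 148
Best: 158 pts.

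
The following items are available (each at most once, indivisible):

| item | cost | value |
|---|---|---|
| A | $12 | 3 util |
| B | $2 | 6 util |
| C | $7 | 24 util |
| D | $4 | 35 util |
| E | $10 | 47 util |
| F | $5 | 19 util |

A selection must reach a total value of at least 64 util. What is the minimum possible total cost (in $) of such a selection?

Subsets with value ≥ 64, sorted by total cost:
- B+C+D: cost 13, value 65
- D+E: cost 14, value 82
- E+F: cost 15, value 66
Minimum cost: 13 $.

13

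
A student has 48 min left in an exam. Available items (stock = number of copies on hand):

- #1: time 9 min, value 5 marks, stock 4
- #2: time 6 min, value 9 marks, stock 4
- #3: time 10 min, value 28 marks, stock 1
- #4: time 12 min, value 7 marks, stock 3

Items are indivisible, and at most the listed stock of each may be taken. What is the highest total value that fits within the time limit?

71 marks

Top feasible selections:
- 4×#2 + 1×#3 + 1×#4: time 46, value 71
- 1×#1 + 4×#2 + 1×#3: time 43, value 69
- 2×#1 + 3×#2 + 1×#3: time 46, value 65
Best: 71 marks.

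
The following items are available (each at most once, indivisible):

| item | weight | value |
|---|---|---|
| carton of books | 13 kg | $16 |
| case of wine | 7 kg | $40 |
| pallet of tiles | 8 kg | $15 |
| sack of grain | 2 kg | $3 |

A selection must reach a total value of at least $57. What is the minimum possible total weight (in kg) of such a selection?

Subsets with value ≥ 57, sorted by total weight:
- case of wine+pallet of tiles+sack of grain: weight 17, value 58
- carton of books+case of wine+sack of grain: weight 22, value 59
- carton of books+case of wine+pallet of tiles: weight 28, value 71
Minimum weight: 17 kg.

17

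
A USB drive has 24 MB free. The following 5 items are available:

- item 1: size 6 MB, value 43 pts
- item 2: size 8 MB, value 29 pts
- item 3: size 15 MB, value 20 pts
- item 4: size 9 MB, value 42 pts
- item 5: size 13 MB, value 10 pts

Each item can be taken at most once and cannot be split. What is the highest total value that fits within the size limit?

114 pts

This is a 0/1 knapsack; check combinations near the capacity.
- item 1+item 2+item 4: size 6+8+9=23, value 43+29+42=114
- item 1+item 4: size 6+9=15, value 43+42=85
- item 1+item 2: size 6+8=14, value 43+29=72
- item 2+item 4: size 8+9=17, value 29+42=71
Best: 114 pts.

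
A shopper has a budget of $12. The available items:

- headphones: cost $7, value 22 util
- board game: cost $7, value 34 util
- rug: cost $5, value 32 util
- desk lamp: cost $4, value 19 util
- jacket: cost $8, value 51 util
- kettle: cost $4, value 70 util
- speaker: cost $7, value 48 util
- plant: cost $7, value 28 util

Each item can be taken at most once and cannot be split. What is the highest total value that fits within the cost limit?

This is a 0/1 knapsack; check combinations near the capacity.
- jacket+kettle: cost 8+4=12, value 51+70=121
- kettle+speaker: cost 4+7=11, value 70+48=118
- board game+kettle: cost 7+4=11, value 34+70=104
- rug+kettle: cost 5+4=9, value 32+70=102
Best: 121 util.

121 util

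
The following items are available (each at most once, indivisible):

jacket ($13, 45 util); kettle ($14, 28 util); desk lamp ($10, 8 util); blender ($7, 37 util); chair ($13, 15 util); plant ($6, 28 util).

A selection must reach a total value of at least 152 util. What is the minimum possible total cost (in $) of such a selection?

Subsets with value ≥ 152, sorted by total cost:
- jacket+kettle+blender+chair+plant: cost 53, value 153
- jacket+kettle+desk lamp+blender+chair+plant: cost 63, value 161
Minimum cost: 53 $.

53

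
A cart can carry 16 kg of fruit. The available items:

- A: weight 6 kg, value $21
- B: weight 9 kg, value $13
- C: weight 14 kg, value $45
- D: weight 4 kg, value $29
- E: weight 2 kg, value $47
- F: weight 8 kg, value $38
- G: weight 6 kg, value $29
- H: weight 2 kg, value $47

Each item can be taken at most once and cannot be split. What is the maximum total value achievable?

$161

Check high-value combinations within 16 kg:
- D+E+F+H: weight 4+2+8+2=16, value 29+47+38+47=161
- D+E+G+H: weight 4+2+6+2=14, value 29+47+29+47=152
- A+D+E+H: weight 6+4+2+2=14, value 21+29+47+47=144
- A+E+G+H: weight 6+2+6+2=16, value 21+47+29+47=144
- E+F+H: weight 2+8+2=12, value 47+38+47=132
Best: $161.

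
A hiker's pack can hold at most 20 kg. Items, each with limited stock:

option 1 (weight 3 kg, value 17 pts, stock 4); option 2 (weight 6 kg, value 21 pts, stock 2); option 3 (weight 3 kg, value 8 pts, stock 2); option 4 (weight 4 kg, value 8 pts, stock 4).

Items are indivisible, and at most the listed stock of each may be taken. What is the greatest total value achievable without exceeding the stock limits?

Top feasible selections:
- 4×option 1 + 1×option 2: weight 18, value 89
- 4×option 1 + 2×option 3: weight 18, value 84
Best: 89 pts.

89 pts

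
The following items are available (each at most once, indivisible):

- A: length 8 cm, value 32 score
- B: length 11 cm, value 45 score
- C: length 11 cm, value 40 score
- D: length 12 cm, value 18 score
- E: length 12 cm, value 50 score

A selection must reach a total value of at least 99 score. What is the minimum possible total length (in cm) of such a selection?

Subsets with value ≥ 99, sorted by total length:
- A+B+C: length 30, value 117
- A+B+E: length 31, value 127
Minimum length: 30 cm.

30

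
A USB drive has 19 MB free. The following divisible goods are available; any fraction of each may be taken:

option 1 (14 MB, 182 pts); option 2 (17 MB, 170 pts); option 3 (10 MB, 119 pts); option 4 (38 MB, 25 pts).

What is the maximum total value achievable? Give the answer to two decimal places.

241.50

Take in order of value per unit:
- option 1 (182/14 per unit): all 14 → value 182, running total 182.00
- option 3 (119/10 per unit): 5 of 10 → value 5×119/10 = 59.5000, running total 241.50
Total 241.50.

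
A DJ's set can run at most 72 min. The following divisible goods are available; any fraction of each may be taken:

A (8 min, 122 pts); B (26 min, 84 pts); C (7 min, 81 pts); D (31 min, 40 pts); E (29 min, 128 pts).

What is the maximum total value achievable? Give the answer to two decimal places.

417.58

Take in order of value per unit:
- A (122/8 per unit): all 8 → value 122, running total 122.00
- C (81/7 per unit): all 7 → value 81, running total 203.00
- E (128/29 per unit): all 29 → value 128, running total 331.00
- B (84/26 per unit): all 26 → value 84, running total 415.00
- D (40/31 per unit): 2 of 31 → value 2×40/31 = 2.5806, running total 417.58
Total 417.58.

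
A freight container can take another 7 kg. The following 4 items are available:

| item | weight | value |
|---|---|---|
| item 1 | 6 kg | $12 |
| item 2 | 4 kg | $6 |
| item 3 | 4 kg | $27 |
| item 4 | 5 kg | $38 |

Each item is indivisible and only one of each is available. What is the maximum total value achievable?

Check high-value combinations within 7 kg:
- item 4: weight 5, value 38
- item 3: weight 4, value 27
- item 1: weight 6, value 12
- item 2: weight 4, value 6
Best: $38.

$38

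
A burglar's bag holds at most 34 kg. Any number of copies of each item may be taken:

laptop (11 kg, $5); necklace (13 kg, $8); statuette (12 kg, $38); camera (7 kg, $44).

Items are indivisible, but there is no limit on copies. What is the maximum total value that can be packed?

Best value-per-unit is camera at 44/7, and filling with it alone uses weight 4×7=28. No mix of the others beats 4×44 = 176.

$176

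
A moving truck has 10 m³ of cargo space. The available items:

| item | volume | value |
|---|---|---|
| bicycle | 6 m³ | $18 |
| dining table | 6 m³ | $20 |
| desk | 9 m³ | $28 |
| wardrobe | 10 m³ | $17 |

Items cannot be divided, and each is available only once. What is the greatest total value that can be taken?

$28

Check high-value combinations within 10 m³:
- desk: volume 9, value 28
- dining table: volume 6, value 20
- bicycle: volume 6, value 18
- wardrobe: volume 10, value 17
Best: $28.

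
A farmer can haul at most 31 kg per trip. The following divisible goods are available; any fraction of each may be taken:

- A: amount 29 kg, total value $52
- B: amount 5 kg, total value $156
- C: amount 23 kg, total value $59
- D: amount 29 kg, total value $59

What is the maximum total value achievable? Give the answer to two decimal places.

221.10

Take in order of value per unit:
- B (156/5 per unit): all 5 → value 156, running total 156.00
- C (59/23 per unit): all 23 → value 59, running total 215.00
- D (59/29 per unit): 3 of 29 → value 3×59/29 = 6.1034, running total 221.10
Total 221.10.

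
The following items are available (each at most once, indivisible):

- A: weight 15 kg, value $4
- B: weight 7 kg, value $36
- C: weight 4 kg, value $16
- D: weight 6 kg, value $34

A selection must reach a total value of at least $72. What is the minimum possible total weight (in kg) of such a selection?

Subsets with value ≥ 72, sorted by total weight:
- B+C+D: weight 17, value 86
- A+B+D: weight 28, value 74
- A+B+C+D: weight 32, value 90
Minimum weight: 17 kg.

17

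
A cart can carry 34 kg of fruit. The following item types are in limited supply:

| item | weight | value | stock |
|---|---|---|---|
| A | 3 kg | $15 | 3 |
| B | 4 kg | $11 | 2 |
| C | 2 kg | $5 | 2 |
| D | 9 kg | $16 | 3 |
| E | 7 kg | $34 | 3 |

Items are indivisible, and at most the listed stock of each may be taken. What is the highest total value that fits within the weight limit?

Top feasible selections:
- 3×A + 1×B + 3×E: weight 34, value 158
- 3×A + 2×C + 3×E: weight 34, value 157
Best: $158.

$158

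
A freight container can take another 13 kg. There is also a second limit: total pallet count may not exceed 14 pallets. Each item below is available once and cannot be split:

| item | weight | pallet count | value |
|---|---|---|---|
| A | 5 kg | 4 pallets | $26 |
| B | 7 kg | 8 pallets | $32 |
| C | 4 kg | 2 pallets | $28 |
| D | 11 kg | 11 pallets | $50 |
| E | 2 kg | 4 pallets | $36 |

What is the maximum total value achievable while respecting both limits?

Feasible sets respecting both limits:
- B+C+E: weight 13, pallet count 14, value 96
- A+C+E: weight 11, pallet count 10, value 90
- B+E: weight 9, pallet count 12, value 68
- C+E: weight 6, pallet count 6, value 64
Best: $96.

$96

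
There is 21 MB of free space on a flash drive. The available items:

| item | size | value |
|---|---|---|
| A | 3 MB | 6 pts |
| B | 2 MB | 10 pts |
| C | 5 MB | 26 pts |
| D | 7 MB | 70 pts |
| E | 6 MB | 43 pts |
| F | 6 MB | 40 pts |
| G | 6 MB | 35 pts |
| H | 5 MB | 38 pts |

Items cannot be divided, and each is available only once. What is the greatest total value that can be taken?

This is a 0/1 knapsack; check combinations near the capacity.
- B+D+E+F: size 2+7+6+6=21, value 10+70+43+40=163
- B+D+E+H: size 2+7+6+5=20, value 10+70+43+38=161
- B+D+F+H: size 2+7+6+5=20, value 10+70+40+38=158
- B+D+E+G: size 2+7+6+6=21, value 10+70+43+35=158
Best: 163 pts.

163 pts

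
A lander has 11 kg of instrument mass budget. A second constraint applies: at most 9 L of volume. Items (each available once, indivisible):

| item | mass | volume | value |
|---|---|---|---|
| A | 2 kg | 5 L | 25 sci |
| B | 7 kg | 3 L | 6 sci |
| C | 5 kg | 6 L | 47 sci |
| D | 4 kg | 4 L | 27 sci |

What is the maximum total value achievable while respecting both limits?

52 sci

Feasible sets respecting both limits:
- A+D: mass 6, volume 9, value 52
- C: mass 5, volume 6, value 47
- B+D: mass 11, volume 7, value 33
- A+B: mass 9, volume 8, value 31
Best: 52 sci.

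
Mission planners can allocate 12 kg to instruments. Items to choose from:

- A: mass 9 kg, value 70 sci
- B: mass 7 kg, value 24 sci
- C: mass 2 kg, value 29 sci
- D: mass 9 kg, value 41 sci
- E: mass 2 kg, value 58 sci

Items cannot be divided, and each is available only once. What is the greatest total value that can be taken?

128 sci

Check high-value combinations within 12 kg:
- A+E: mass 9+2=11, value 70+58=128
- B+C+E: mass 7+2+2=11, value 24+29+58=111
- A+C: mass 9+2=11, value 70+29=99
- D+E: mass 9+2=11, value 41+58=99
- C+E: mass 2+2=4, value 29+58=87
Best: 128 sci.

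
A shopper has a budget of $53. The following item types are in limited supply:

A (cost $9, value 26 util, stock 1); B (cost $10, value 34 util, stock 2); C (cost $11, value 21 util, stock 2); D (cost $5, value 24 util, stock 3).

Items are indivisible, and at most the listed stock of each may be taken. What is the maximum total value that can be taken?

166 util

Top feasible selections:
- 1×A + 2×B + 3×D: cost 44, value 166
- 1×A + 2×B + 1×C + 2×D: cost 50, value 163
- 2×B + 1×C + 3×D: cost 46, value 161
Best: 166 util.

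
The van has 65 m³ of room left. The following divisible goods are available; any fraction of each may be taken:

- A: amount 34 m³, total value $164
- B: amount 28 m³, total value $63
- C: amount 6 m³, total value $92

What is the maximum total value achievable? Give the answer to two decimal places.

312.25

Take in order of value per unit:
- C (92/6 per unit): all 6 → value 92, running total 92.00
- A (164/34 per unit): all 34 → value 164, running total 256.00
- B (63/28 per unit): 25 of 28 → value 25×63/28 = 56.2500, running total 312.25
Total 312.25.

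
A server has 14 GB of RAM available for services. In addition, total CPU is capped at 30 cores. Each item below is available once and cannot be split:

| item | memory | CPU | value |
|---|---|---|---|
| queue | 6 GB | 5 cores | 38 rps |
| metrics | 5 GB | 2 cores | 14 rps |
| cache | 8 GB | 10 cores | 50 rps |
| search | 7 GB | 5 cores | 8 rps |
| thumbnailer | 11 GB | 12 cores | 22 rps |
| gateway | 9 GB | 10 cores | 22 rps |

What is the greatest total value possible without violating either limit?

88 rps

Feasible sets respecting both limits:
- queue+cache: memory 14, CPU 15, value 88
- metrics+cache: memory 13, CPU 12, value 64
- queue+metrics: memory 11, CPU 7, value 52
Best: 88 rps.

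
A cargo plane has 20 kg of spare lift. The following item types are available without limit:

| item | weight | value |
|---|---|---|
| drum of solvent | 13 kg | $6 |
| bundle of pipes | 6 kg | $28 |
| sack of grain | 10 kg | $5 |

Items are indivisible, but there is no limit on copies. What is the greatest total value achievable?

$84

Best value-per-unit is bundle of pipes at 28/6, and filling with it alone uses weight 3×6=18. No mix of the others beats 3×28 = 84.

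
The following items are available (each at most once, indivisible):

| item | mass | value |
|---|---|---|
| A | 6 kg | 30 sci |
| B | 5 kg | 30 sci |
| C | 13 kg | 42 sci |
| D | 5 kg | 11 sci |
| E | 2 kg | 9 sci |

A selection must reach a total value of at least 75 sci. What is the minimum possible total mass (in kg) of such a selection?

Subsets with value ≥ 75, sorted by total mass:
- A+B+D+E: mass 18, value 80
- B+C+E: mass 20, value 81
- A+C+E: mass 21, value 81
- B+C+D: mass 23, value 83
Minimum mass: 18 kg.

18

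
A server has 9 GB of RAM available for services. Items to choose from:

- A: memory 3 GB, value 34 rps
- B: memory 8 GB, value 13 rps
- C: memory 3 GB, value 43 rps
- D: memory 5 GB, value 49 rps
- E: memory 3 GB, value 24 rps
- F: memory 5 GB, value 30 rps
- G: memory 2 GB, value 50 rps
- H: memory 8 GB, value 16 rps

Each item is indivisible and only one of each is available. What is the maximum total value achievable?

This is a 0/1 knapsack; check combinations near the capacity.
- A+C+G: memory 3+3+2=8, value 34+43+50=127
- C+E+G: memory 3+3+2=8, value 43+24+50=117
- A+E+G: memory 3+3+2=8, value 34+24+50=108
Best: 127 rps.

127 rps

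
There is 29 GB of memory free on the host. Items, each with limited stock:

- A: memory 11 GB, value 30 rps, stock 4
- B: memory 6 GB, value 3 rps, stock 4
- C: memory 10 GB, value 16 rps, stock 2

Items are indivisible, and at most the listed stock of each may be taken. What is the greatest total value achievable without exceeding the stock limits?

63 rps

Best selections within memory 29 and stock limits:
- 2×A + 1×B: memory 28, value 63
- 2×A: memory 22, value 60
- 1×A + 1×B + 1×C: memory 27, value 49
- 1×A + 1×C: memory 21, value 46
Best: 63 rps.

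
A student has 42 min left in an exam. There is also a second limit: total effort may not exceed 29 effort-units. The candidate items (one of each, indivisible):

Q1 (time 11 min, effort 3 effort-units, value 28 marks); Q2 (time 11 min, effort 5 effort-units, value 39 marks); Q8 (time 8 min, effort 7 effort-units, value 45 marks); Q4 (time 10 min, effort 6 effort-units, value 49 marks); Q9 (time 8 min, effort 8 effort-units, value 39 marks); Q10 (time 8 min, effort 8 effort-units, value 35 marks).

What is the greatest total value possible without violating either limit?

Feasible sets respecting both limits:
- Q2+Q8+Q4+Q9: time 37, effort 26, value 172
- Q2+Q8+Q4+Q10: time 37, effort 26, value 168
- Q8+Q4+Q9+Q10: time 34, effort 29, value 168
Best: 172 marks.

172 marks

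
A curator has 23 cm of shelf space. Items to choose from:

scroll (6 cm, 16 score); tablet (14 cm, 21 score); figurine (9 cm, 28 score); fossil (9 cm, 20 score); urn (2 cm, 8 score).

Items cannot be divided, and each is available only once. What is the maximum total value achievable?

Check high-value combinations within 23 cm:
- figurine+fossil+urn: length 9+9+2=20, value 28+20+8=56
- scroll+figurine+urn: length 6+9+2=17, value 16+28+8=52
- tablet+figurine: length 14+9=23, value 21+28=49
- figurine+fossil: length 9+9=18, value 28+20=48
- scroll+tablet+urn: length 6+14+2=22, value 16+21+8=45
Best: 56 score.

56 score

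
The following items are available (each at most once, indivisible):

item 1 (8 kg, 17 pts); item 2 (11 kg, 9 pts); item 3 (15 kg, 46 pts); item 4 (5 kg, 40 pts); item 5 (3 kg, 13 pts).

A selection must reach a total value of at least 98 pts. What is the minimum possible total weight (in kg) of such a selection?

23

Subsets with value ≥ 98, sorted by total weight:
- item 3+item 4+item 5: weight 23, value 99
- item 1+item 3+item 4: weight 28, value 103
- item 1+item 3+item 4+item 5: weight 31, value 116
Minimum weight: 23 kg.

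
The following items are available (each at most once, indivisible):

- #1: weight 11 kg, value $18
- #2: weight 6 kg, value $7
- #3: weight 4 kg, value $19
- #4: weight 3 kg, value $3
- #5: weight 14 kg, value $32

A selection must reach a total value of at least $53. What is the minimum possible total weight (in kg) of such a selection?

Subsets with value ≥ 53, sorted by total weight:
- #3+#4+#5: weight 21, value 54
- #2+#3+#5: weight 24, value 58
- #2+#3+#4+#5: weight 27, value 61
Minimum weight: 21 kg.

21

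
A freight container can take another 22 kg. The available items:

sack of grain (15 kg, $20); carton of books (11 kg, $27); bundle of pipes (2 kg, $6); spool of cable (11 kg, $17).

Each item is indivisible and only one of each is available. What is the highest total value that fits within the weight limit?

Check high-value combinations within 22 kg:
- carton of books+spool of cable: weight 11+11=22, value 27+17=44
- carton of books+bundle of pipes: weight 11+2=13, value 27+6=33
- carton of books: weight 11, value 27
- sack of grain+bundle of pipes: weight 15+2=17, value 20+6=26
Best: $44.

$44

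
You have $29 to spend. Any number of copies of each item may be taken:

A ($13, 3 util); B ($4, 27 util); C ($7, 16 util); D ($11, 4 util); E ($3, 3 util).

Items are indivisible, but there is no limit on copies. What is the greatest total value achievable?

189 util

Best value-per-unit is B at 27/4, and filling with it alone uses cost 7×4=28. No mix of the others beats 7×27 = 189.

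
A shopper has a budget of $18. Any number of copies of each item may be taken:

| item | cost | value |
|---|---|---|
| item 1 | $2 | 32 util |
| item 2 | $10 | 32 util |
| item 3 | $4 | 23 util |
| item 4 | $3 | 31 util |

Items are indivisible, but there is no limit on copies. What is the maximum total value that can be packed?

Best value-per-unit is item 1 at 32/2, and filling with it alone uses cost 9×2=18. No mix of the others beats 9×32 = 288.

288 util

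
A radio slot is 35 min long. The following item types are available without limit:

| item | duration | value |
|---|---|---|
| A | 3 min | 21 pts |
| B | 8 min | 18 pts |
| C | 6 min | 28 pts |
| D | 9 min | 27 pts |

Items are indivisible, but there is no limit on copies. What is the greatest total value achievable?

Best value-per-unit is A at 21/3, and filling with it alone uses duration 11×3=33. No mix of the others beats 11×21 = 231.

231 pts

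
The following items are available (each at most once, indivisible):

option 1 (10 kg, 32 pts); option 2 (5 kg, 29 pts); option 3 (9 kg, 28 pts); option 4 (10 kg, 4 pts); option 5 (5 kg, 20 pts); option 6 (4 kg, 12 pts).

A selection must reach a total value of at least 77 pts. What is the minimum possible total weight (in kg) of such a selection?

Subsets with value ≥ 77, sorted by total weight:
- option 2+option 3+option 5: weight 19, value 77
- option 1+option 2+option 5: weight 20, value 81
- option 2+option 3+option 5+option 6: weight 23, value 89
- option 1+option 2+option 5+option 6: weight 24, value 93
Minimum weight: 19 kg.

19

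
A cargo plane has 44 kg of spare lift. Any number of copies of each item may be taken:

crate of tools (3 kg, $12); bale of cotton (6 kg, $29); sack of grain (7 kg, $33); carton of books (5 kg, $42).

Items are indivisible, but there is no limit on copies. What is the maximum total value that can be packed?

$348

Best value-per-unit is carton of books at 42/5; filling with it alone gives 8×42 = 336.
Optimal mix: 1×crate of tools + 8×carton of books → weight 43, value 348.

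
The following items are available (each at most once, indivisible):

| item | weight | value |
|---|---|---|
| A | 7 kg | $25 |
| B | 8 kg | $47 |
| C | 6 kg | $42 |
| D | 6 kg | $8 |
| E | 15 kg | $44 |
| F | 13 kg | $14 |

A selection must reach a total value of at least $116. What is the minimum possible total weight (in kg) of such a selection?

Subsets with value ≥ 116, sorted by total weight:
- A+B+C+D: weight 27, value 122
- B+C+E: weight 29, value 133
- A+B+E: weight 30, value 116
Minimum weight: 27 kg.

27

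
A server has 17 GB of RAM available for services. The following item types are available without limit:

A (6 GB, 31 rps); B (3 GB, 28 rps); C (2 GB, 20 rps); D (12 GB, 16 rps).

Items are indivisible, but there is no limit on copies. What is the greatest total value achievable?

168 rps

Best value-per-unit is C at 20/2; filling with it alone gives 8×20 = 160.
Optimal mix: 1×B + 7×C → memory 17, value 168.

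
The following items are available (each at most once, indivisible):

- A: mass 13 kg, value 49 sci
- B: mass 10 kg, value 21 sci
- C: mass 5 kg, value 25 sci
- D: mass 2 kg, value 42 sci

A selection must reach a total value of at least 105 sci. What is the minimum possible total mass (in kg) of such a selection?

Subsets with value ≥ 105, sorted by total mass:
- A+C+D: mass 20, value 116
- A+B+D: mass 25, value 112
- A+B+C+D: mass 30, value 137
Minimum mass: 20 kg.

20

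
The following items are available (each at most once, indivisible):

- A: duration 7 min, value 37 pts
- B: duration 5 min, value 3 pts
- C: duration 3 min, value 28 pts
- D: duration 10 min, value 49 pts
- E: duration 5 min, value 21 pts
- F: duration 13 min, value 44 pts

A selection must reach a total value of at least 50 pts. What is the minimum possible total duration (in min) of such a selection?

10

Subsets with value ≥ 50, sorted by total duration:
- A+C: duration 10, value 65
- A+E: duration 12, value 58
- C+D: duration 13, value 77
- B+C+E: duration 13, value 52
Minimum duration: 10 min.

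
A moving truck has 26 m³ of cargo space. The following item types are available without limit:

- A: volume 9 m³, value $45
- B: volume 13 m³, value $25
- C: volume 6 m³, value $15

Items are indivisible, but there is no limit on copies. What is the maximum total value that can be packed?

Best value-per-unit is A at 45/9; filling with it alone gives 2×45 = 90.
Optimal mix: 2×A + 1×C → volume 24, value 105.

$105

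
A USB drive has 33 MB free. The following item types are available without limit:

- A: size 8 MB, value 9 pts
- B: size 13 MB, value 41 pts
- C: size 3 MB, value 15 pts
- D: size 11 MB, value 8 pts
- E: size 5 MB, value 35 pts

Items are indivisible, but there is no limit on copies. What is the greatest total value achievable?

Best value-per-unit is E at 35/5; filling with it alone gives 6×35 = 210.
Optimal mix: 1×C + 6×E → size 33, value 225.

225 pts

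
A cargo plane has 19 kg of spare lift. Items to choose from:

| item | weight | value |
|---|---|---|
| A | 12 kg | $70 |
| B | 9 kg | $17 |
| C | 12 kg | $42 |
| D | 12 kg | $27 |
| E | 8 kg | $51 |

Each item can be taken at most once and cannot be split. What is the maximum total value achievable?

$70

Check high-value combinations within 19 kg:
- A: weight 12, value 70
- B+E: weight 9+8=17, value 17+51=68
- E: weight 8, value 51
- C: weight 12, value 42
- D: weight 12, value 27
Best: $70.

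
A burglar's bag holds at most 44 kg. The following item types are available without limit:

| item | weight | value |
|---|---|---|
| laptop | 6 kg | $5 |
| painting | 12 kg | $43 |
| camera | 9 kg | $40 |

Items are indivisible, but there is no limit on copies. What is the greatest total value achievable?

Best value-per-unit is camera at 40/9; filling with it alone gives 4×40 = 160.
Optimal mix: 2×painting + 2×camera → weight 42, value 166.

$166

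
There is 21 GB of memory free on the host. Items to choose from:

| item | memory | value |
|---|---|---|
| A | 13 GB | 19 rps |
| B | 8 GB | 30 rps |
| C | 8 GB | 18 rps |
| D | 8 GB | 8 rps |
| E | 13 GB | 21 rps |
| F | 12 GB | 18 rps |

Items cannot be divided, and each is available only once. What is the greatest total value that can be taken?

Check high-value combinations within 21 GB:
- B+E: memory 8+13=21, value 30+21=51
- A+B: memory 13+8=21, value 19+30=49
- B+C: memory 8+8=16, value 30+18=48
- B+F: memory 8+12=20, value 30+18=48
Best: 51 rps.

51 rps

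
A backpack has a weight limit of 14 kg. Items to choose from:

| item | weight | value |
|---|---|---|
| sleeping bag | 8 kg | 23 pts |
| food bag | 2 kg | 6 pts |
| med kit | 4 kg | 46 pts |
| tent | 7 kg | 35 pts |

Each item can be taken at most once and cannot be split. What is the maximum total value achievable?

Check high-value combinations within 14 kg:
- food bag+med kit+tent: weight 2+4+7=13, value 6+46+35=87
- med kit+tent: weight 4+7=11, value 46+35=81
- sleeping bag+food bag+med kit: weight 8+2+4=14, value 23+6+46=75
Best: 87 pts.

87 pts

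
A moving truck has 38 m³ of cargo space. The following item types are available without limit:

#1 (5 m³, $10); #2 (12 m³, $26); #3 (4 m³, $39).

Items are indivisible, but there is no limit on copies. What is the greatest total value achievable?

Best value-per-unit is #3 at 39/4, and filling with it alone uses volume 9×4=36. No mix of the others beats 9×39 = 351.

$351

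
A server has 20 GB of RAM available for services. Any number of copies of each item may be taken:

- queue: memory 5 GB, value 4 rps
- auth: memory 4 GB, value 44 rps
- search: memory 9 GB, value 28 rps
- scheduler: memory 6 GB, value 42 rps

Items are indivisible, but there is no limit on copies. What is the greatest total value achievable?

Best value-per-unit is auth at 44/4, and filling with it alone uses memory 5×4=20. No mix of the others beats 5×44 = 220.

220 rps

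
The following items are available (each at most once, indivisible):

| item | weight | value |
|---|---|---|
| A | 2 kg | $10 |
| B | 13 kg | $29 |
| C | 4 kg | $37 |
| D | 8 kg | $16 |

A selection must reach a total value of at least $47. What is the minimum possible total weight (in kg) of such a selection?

6

Subsets with value ≥ 47, sorted by total weight:
- A+C: weight 6, value 47
- C+D: weight 12, value 53
- A+C+D: weight 14, value 63
Minimum weight: 6 kg.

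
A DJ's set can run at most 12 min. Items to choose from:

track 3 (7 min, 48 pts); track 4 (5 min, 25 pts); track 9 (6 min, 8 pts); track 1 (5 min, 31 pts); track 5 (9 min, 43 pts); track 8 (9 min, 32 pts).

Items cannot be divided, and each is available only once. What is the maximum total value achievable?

Check high-value combinations within 12 min:
- track 3+track 1: duration 7+5=12, value 48+31=79
- track 3+track 4: duration 7+5=12, value 48+25=73
- track 4+track 1: duration 5+5=10, value 25+31=56
- track 3: duration 7, value 48
- track 5: duration 9, value 43
Best: 79 pts.

79 pts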